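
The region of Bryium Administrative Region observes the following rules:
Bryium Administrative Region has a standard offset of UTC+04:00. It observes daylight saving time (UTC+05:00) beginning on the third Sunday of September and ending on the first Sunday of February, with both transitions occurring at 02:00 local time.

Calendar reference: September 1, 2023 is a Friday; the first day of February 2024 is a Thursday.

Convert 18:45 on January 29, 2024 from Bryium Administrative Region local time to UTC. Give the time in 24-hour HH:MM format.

1 September 2023 is a Friday, so the first Sunday is September 3 and the third is September 17.
1 February 2024 is a Thursday, so the first Sunday is February 4.
January 29, 2024 lies within the daylight-saving period (17 September 2023 – 4 February 2024), so Bryium Administrative Region is on daylight time, UTC+05:00.
18:45 local − 5h = 13:45 UTC.

13:45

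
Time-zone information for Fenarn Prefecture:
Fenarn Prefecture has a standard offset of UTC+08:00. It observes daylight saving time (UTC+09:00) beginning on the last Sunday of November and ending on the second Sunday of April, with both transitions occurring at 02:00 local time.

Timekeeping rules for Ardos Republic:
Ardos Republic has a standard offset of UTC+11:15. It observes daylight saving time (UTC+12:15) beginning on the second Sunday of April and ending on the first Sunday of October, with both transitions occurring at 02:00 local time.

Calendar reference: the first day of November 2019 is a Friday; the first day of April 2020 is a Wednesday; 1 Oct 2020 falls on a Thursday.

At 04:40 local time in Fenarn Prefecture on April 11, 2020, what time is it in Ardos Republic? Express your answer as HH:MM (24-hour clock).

1 November 2019 is a Friday, so Sundays fall on 3, 10, 17, 24; the last is November 24.
1 April 2020 is a Wednesday, so the first Sunday is April 5 and the second is April 12.
April 11, 2020 lies within the daylight-saving period (24 November 2019 – 12 April 2020), so Fenarn Prefecture is on daylight time, UTC+09:00.
04:40 Fenarn Prefecture − 9h = 19:40 UTC (rolling into the previous day, 10 April 2020).
1 April 2020 is a Wednesday, so the first Sunday is April 5 and the second is April 12.
1 October 2020 is a Thursday, so the first Sunday is October 4.
At the standard offset (UTC+11:15), 19:40 UTC + 11h15m = 06:55 Ardos Republic standard time (rolling into the next day, 11 April 2020).
The standard-time date in Ardos Republic, April 11, 2020, is outside the daylight-saving period (12 April – 4 October), so Ardos Republic is on standard time, UTC+11:15.
19:40 UTC + 11h15m = 06:55 Ardos Republic (rolling into the next day, 11 April 2020).

06:55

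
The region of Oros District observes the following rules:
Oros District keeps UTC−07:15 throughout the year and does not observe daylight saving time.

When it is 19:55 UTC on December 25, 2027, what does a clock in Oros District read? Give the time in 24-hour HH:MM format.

Oros District stays on UTC−07:15 all year.
19:55 UTC − 7h15m = 12:40 local.

12:40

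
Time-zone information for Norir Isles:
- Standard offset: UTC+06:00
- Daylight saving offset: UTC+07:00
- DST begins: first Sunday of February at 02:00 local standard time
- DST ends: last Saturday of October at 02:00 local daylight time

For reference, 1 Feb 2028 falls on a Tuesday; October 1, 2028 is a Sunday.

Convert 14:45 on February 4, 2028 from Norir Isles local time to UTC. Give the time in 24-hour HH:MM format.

08:45

1 February 2028 is a Tuesday, so the first Sunday is February 6.
1 October 2028 is a Sunday, so Saturdays fall on 7, 14, 21, 28; the last is October 28.
Daylight saving runs 6 February – 28 October; February 4, 2028 is outside that window, so Norir Isles is on standard time at UTC+06:00.
14:45 local − 6h = 08:45 UTC.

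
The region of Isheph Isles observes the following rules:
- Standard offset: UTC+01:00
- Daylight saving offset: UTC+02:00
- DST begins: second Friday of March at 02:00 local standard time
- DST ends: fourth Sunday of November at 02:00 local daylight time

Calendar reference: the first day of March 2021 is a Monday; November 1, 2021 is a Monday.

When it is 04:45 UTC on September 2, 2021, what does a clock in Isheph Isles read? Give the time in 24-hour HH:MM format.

1 March 2021 is a Monday, so the first Friday is March 5 and the second is March 12.
1 November 2021 is a Monday, so the first Sunday is November 7 and the fourth is November 28.
At the standard offset (UTC+01:00), 04:45 UTC + 1h = 05:45 Isheph Isles standard time.
The standard-time date in Isheph Isles, September 2, 2021, falls between 12 March and 28 November, so daylight saving is in effect and Isheph Isles is at UTC+02:00.
04:45 UTC + 2h = 06:45 local.

06:45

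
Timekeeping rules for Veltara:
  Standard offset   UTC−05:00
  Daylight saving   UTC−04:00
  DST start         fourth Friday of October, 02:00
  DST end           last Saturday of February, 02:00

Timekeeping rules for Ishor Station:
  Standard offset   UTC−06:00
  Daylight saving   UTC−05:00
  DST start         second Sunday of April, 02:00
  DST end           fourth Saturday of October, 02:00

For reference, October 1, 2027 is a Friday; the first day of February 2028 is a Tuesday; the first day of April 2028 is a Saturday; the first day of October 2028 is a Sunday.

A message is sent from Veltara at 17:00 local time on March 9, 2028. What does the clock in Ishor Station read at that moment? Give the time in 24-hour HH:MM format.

1 October 2027 is a Friday, so the first Friday is October 1 and the fourth is October 22.
1 February 2028 is a Tuesday, so Saturdays fall on 5, 12, 19, 26; the last is February 26.
March 9, 2028 does not fall between 22 October 2027 and 26 February 2028, so daylight saving is not in effect and Veltara is at UTC−05:00.
17:00 Veltara + 5h = 22:00 UTC.
1 April 2028 is a Saturday, so the first Sunday is April 2 and the second is April 9.
1 October 2028 is a Sunday, so the first Saturday is October 7 and the fourth is October 28.
At the standard offset (UTC−06:00), 22:00 UTC − 6h = 16:00 Ishor Station standard time.
Daylight saving runs 9 April – 28 October; the standard-time date in Ishor Station, March 9, 2028, is outside that window, so Ishor Station is on standard time at UTC−06:00.
22:00 UTC − 6h = 16:00 Ishor Station.

16:00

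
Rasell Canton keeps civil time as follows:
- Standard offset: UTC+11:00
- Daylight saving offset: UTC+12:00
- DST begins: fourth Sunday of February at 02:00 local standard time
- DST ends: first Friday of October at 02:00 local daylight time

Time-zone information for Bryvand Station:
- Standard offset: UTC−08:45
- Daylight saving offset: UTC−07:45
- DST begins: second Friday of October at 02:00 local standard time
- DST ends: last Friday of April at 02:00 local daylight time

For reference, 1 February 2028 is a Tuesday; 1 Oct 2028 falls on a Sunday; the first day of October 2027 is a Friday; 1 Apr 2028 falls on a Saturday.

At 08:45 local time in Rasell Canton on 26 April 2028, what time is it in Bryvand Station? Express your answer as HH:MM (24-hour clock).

1 February 2028 is a Tuesday, so the first Sunday is February 6 and the fourth is February 27.
1 October 2028 is a Sunday, so the first Friday is October 6.
26 April 2028 falls between 27 February and 6 October, so daylight saving is in effect and Rasell Canton is at UTC+12:00.
08:45 Rasell Canton − 12h = 20:45 UTC (rolling into the previous day, 25 April 2028).
1 October 2027 is a Friday, so the first Friday is October 1 and the second is October 8.
1 April 2028 is a Saturday, so Fridays fall on 7, 14, 21, 28; the last is April 28.
At the standard offset (UTC−08:45), 20:45 UTC − 8h45m = 12:00 Bryvand Station standard time.
The standard-time date in Bryvand Station, 25 April 2028, falls between 8 October 2027 and 28 April 2028, so daylight saving is in effect and Bryvand Station is at UTC−07:45.
20:45 UTC − 7h45m = 13:00 Bryvand Station.

13:00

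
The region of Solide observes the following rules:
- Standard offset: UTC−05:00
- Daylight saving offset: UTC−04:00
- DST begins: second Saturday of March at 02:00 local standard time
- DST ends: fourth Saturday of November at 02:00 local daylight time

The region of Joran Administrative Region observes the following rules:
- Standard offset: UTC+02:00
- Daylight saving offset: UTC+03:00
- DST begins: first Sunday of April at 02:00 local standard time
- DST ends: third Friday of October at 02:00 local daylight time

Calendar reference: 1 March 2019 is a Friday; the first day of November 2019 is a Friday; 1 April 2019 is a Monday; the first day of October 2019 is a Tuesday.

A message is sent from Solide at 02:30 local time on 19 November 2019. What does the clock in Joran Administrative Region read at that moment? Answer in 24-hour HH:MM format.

1 March 2019 is a Friday, so the first Saturday is March 2 and the second is March 9.
1 November 2019 is a Friday, so the first Saturday is November 2 and the fourth is November 23.
19 November 2019 lies within the daylight-saving period (9 March – 23 November), so Solide is on daylight time, UTC−04:00.
02:30 Solide + 4h = 06:30 UTC.
1 April 2019 is a Monday, so the first Sunday is April 7.
1 October 2019 is a Tuesday, so the first Friday is October 4 and the third is October 18.
At the standard offset (UTC+02:00), 06:30 UTC + 2h = 08:30 Joran Administrative Region standard time.
The standard-time date in Joran Administrative Region, 19 November 2019, is outside the daylight-saving period (7 April – 18 October), so Joran Administrative Region is on standard time, UTC+02:00.
06:30 UTC + 2h = 08:30 Joran Administrative Region.

08:30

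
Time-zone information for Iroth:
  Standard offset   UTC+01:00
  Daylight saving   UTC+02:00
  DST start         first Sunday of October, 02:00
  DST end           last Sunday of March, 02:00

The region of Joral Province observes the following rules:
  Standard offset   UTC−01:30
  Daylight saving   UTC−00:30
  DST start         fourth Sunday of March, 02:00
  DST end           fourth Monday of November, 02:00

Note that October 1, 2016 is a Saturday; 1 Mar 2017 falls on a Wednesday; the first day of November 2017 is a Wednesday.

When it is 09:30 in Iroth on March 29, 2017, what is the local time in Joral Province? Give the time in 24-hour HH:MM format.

1 October 2016 is a Saturday, so the first Sunday is October 2.
1 March 2017 is a Wednesday, so Sundays fall on 5, 12, 19, 26; the last is March 26.
March 29, 2017 is outside the daylight-saving period (2 October 2016 – 26 March 2017), so Iroth is on standard time, UTC+01:00.
09:30 Iroth − 1h = 08:30 UTC.
1 March 2017 is a Wednesday, so the first Sunday is March 5 and the fourth is March 26.
1 November 2017 is a Wednesday, so the first Monday is November 6 and the fourth is November 27.
At the standard offset (UTC−01:30), 08:30 UTC − 1h30m = 07:00 Joral Province standard time.
The standard-time date in Joral Province, March 29, 2017, falls between 26 March and 27 November, so daylight saving is in effect and Joral Province is at UTC−00:30.
08:30 UTC − 0h30m = 08:00 Joral Province.

08:00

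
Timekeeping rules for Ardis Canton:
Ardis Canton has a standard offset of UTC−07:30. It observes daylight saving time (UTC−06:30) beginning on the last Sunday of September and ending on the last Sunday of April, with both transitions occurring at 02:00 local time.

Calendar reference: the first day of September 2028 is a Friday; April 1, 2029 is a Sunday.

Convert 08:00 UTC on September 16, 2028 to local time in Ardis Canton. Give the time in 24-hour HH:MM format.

00:30

1 September 2028 is a Friday, so Sundays fall on 3, 10, 17, 24; the last is September 24.
1 April 2029 is a Sunday, so Sundays fall on 1, 8, 15, 22, 29; the last is April 29.
At the standard offset (UTC−07:30), 08:00 UTC − 7h30m = 00:30 Ardis Canton standard time.
The standard-time date in Ardis Canton, September 16, 2028, is outside the daylight-saving period (24 September 2028 – 29 April 2029), so Ardis Canton is on standard time, UTC−07:30.
08:00 UTC − 7h30m = 00:30 local.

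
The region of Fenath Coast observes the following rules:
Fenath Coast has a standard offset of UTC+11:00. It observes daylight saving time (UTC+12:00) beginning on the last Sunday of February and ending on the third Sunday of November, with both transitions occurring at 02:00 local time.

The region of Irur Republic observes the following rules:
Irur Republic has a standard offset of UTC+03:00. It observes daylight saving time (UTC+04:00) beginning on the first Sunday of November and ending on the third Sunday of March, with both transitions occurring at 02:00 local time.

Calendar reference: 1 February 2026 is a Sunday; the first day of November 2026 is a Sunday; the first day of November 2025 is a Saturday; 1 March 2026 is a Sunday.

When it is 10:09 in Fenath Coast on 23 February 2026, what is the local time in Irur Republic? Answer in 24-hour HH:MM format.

02:09

1 February 2026 is a Sunday, so Sundays fall on 1, 8, 15, 22; the last is February 22.
1 November 2026 is a Sunday, so the first Sunday is November 1 and the third is November 15.
Daylight saving runs 22 February – 15 November; 23 February 2026 is inside that window, so Fenath Coast is at UTC+12:00.
10:09 Fenath Coast − 12h = 22:09 UTC (rolling into the previous day, 22 February 2026).
1 November 2025 is a Saturday, so the first Sunday is November 2.
1 March 2026 is a Sunday, so the first Sunday is March 1 and the third is March 15.
At the standard offset (UTC+03:00), 22:09 UTC + 3h = 01:09 Irur Republic standard time (rolling into the next day, 23 February 2026).
The standard-time date in Irur Republic, 23 February 2026, falls between 2 November 2025 and 15 March 2026, so daylight saving is in effect and Irur Republic is at UTC+04:00.
22:09 UTC + 4h = 02:09 Irur Republic (rolling into the next day, 23 February 2026).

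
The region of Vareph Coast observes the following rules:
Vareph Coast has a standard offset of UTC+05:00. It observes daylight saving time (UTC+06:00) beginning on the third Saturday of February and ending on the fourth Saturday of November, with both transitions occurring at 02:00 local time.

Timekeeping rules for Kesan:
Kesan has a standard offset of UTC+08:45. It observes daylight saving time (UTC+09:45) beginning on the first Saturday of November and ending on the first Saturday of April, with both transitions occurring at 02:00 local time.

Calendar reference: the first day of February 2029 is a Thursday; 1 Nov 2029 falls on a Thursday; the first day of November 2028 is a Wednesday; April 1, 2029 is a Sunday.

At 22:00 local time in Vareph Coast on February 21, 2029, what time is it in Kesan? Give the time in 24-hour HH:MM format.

1 February 2029 is a Thursday, so the first Saturday is February 3 and the third is February 17.
1 November 2029 is a Thursday, so the first Saturday is November 3 and the fourth is November 24.
February 21, 2029 falls between 17 February and 24 November, so daylight saving is in effect and Vareph Coast is at UTC+06:00.
22:00 Vareph Coast − 6h = 16:00 UTC.
1 November 2028 is a Wednesday, so the first Saturday is November 4.
1 April 2029 is a Sunday, so the first Saturday is April 7.
At the standard offset (UTC+08:45), 16:00 UTC + 8h45m = 00:45 Kesan standard time (rolling into the next day, 22 February 2029).
Daylight saving runs 4 November 2028 – 7 April 2029; the standard-time date in Kesan, February 22, 2029, is inside that window, so Kesan is at UTC+09:45.
16:00 UTC + 9h45m = 01:45 Kesan (rolling into the next day, 22 February 2029).

01:45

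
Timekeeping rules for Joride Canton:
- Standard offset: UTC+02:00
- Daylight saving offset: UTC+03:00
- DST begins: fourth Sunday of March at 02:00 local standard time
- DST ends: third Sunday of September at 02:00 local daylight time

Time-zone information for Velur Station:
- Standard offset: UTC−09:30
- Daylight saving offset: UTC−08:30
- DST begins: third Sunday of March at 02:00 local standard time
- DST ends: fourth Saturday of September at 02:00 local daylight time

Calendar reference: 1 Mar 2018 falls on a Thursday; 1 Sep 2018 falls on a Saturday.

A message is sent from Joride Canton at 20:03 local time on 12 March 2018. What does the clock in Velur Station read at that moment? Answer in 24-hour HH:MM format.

08:33

1 March 2018 is a Thursday, so the first Sunday is March 4 and the fourth is March 25.
1 September 2018 is a Saturday, so the first Sunday is September 2 and the third is September 16.
12 March 2018 is outside the daylight-saving period (25 March – 16 September), so Joride Canton is on standard time, UTC+02:00.
20:03 Joride Canton − 2h = 18:03 UTC.
1 March 2018 is a Thursday, so the first Sunday is March 4 and the third is March 18.
1 September 2018 is a Saturday, so the first Saturday is September 1 and the fourth is September 22.
At the standard offset (UTC−09:30), 18:03 UTC − 9h30m = 08:33 Velur Station standard time.
The standard-time date in Velur Station, 12 March 2018, is outside the daylight-saving period (18 March – 22 September), so Velur Station is on standard time, UTC−09:30.
18:03 UTC − 9h30m = 08:33 Velur Station.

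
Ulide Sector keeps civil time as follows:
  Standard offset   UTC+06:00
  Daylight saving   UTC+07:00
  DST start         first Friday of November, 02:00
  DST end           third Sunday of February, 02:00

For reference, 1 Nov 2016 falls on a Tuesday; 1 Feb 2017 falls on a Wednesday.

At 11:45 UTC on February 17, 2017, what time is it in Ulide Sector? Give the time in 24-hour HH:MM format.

1 November 2016 is a Tuesday, so the first Friday is November 4.
1 February 2017 is a Wednesday, so the first Sunday is February 5 and the third is February 19.
At the standard offset (UTC+06:00), 11:45 UTC + 6h = 17:45 Ulide Sector standard time.
The standard-time date in Ulide Sector, February 17, 2017, lies within the daylight-saving period (4 November 2016 – 19 February 2017), so Ulide Sector is on daylight time, UTC+07:00.
11:45 UTC + 7h = 18:45 local.

18:45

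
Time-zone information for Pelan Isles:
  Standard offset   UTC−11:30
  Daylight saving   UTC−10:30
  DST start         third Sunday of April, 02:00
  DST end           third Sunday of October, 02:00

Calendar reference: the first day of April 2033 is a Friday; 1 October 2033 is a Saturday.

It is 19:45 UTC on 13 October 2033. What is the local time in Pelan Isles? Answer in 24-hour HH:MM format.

09:15

1 April 2033 is a Friday, so the first Sunday is April 3 and the third is April 17.
1 October 2033 is a Saturday, so the first Sunday is October 2 and the third is October 16.
At the standard offset (UTC−11:30), 19:45 UTC − 11h30m = 08:15 Pelan Isles standard time.
The standard-time date in Pelan Isles, 13 October 2033, falls between 17 April and 16 October, so daylight saving is in effect and Pelan Isles is at UTC−10:30.
19:45 UTC − 10h30m = 09:15 local.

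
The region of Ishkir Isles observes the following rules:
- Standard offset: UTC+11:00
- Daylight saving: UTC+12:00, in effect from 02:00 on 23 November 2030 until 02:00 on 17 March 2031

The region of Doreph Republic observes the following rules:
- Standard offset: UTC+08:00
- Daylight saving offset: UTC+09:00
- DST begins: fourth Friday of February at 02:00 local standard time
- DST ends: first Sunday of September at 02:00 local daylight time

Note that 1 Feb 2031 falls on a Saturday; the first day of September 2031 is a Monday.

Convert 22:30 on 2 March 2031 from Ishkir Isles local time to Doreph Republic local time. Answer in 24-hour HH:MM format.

2 March 2031 lies within the daylight-saving period (23 November 2030 – 17 March 2031), so Ishkir Isles is on daylight time, UTC+12:00.
22:30 Ishkir Isles − 12h = 10:30 UTC.
1 February 2031 is a Saturday, so the first Friday is February 7 and the fourth is February 28.
1 September 2031 is a Monday, so the first Sunday is September 7.
At the standard offset (UTC+08:00), 10:30 UTC + 8h = 18:30 Doreph Republic standard time.
Daylight saving runs 28 February – 7 September; the standard-time date in Doreph Republic, 2 March 2031, is inside that window, so Doreph Republic is at UTC+09:00.
10:30 UTC + 9h = 19:30 Doreph Republic.

19:30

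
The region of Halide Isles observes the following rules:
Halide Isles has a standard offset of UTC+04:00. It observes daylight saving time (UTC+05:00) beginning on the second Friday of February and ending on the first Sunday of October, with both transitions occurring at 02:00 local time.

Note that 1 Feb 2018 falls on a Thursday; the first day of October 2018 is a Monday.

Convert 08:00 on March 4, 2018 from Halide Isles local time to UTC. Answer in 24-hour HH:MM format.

1 February 2018 is a Thursday, so the first Friday is February 2 and the second is February 9.
1 October 2018 is a Monday, so the first Sunday is October 7.
March 4, 2018 falls between 9 February and 7 October, so daylight saving is in effect and Halide Isles is at UTC+05:00.
08:00 local − 5h = 03:00 UTC.

03:00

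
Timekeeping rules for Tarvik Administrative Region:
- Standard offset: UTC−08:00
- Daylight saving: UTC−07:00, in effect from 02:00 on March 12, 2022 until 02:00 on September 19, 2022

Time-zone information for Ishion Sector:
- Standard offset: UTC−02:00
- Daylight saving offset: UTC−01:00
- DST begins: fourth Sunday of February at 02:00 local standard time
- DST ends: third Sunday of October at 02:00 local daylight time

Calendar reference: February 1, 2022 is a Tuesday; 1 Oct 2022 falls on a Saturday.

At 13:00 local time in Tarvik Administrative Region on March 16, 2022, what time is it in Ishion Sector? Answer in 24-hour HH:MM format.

19:00

Daylight saving runs 12 March – 19 September; March 16, 2022 is inside that window, so Tarvik Administrative Region is at UTC−07:00.
13:00 Tarvik Administrative Region + 7h = 20:00 UTC.
1 February 2022 is a Tuesday, so the first Sunday is February 6 and the fourth is February 27.
1 October 2022 is a Saturday, so the first Sunday is October 2 and the third is October 16.
At the standard offset (UTC−02:00), 20:00 UTC − 2h = 18:00 Ishion Sector standard time.
The standard-time date in Ishion Sector, March 16, 2022, falls between 27 February and 16 October, so daylight saving is in effect and Ishion Sector is at UTC−01:00.
20:00 UTC − 1h = 19:00 Ishion Sector.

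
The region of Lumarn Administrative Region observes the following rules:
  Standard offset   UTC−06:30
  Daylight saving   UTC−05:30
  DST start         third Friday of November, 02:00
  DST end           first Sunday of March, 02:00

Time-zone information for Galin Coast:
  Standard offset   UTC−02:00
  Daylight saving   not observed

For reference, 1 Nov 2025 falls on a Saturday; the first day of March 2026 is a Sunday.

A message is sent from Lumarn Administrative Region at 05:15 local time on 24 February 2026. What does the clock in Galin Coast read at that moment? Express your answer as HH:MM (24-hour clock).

08:45

1 November 2025 is a Saturday, so the first Friday is November 7 and the third is November 21.
1 March 2026 is a Sunday, so the first Sunday is March 1.
24 February 2026 lies within the daylight-saving period (21 November 2025 – 1 March 2026), so Lumarn Administrative Region is on daylight time, UTC−05:30.
05:15 Lumarn Administrative Region + 5h30m = 10:45 UTC.
Galin Coast stays on UTC−02:00 all year.
10:45 UTC − 2h = 08:45 Galin Coast.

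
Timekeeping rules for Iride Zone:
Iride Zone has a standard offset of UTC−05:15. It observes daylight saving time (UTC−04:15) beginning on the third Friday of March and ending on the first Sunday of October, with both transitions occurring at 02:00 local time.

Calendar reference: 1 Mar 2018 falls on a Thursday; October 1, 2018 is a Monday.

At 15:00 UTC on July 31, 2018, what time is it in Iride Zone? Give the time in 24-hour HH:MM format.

10:45

1 March 2018 is a Thursday, so the first Friday is March 2 and the third is March 16.
1 October 2018 is a Monday, so the first Sunday is October 7.
At the standard offset (UTC−05:15), 15:00 UTC − 5h15m = 09:45 Iride Zone standard time.
The standard-time date in Iride Zone, July 31, 2018, lies within the daylight-saving period (16 March – 7 October), so Iride Zone is on daylight time, UTC−04:15.
15:00 UTC − 4h15m = 10:45 local.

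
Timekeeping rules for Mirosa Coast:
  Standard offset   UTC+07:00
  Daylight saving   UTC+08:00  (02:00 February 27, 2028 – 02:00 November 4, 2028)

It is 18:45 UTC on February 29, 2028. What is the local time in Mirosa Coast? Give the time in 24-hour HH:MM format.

At the standard offset (UTC+07:00), 18:45 UTC + 7h = 01:45 Mirosa Coast standard time (rolling into the next day, 1 March 2028).
The standard-time date in Mirosa Coast, March 1, 2028, lies within the daylight-saving period (27 February – 4 November), so Mirosa Coast is on daylight time, UTC+08:00.
18:45 UTC + 8h = 02:45 local (rolling into the next day, 1 March 2028).

02:45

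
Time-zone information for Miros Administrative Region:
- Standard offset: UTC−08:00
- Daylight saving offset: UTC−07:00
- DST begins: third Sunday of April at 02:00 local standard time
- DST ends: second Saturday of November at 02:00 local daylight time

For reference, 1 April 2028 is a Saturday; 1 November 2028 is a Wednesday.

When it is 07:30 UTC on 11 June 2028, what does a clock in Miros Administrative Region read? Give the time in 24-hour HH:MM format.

00:30

1 April 2028 is a Saturday, so the first Sunday is April 2 and the third is April 16.
1 November 2028 is a Wednesday, so the first Saturday is November 4 and the second is November 11.
At the standard offset (UTC−08:00), 07:30 UTC − 8h = 23:30 Miros Administrative Region standard time (rolling into the previous day, 10 June 2028).
The standard-time date in Miros Administrative Region, 10 June 2028, lies within the daylight-saving period (16 April – 11 November), so Miros Administrative Region is on daylight time, UTC−07:00.
07:30 UTC − 7h = 00:30 local.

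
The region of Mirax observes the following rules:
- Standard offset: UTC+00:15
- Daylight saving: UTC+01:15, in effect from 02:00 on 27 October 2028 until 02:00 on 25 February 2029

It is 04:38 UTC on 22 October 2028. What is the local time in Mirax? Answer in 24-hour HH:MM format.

04:53

At the standard offset (UTC+00:15), 04:38 UTC + 0h15m = 04:53 Mirax standard time.
The standard-time date in Mirax, 22 October 2028, does not fall between 27 October 2028 and 25 February 2029, so daylight saving is not in effect and Mirax is at UTC+00:15.
04:38 UTC + 0h15m = 04:53 local.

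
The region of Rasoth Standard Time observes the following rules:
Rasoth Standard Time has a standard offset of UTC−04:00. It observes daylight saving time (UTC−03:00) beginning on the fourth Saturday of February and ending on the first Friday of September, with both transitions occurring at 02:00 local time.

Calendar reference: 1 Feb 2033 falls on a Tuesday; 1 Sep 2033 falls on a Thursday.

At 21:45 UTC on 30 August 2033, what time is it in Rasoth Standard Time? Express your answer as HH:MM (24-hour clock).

1 February 2033 is a Tuesday, so the first Saturday is February 5 and the fourth is February 26.
1 September 2033 is a Thursday, so the first Friday is September 2.
At the standard offset (UTC−04:00), 21:45 UTC − 4h = 17:45 Rasoth Standard Time standard time.
The standard-time date in Rasoth Standard Time, 30 August 2033, falls between 26 February and 2 September, so daylight saving is in effect and Rasoth Standard Time is at UTC−03:00.
21:45 UTC − 3h = 18:45 local.

18:45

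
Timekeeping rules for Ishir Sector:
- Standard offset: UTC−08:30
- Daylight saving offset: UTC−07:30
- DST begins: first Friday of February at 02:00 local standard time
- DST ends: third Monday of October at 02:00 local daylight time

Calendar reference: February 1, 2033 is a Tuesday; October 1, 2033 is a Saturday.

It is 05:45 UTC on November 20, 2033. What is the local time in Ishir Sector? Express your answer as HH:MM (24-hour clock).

1 February 2033 is a Tuesday, so the first Friday is February 4.
1 October 2033 is a Saturday, so the first Monday is October 3 and the third is October 17.
At the standard offset (UTC−08:30), 05:45 UTC − 8h30m = 21:15 Ishir Sector standard time (rolling into the previous day, 19 November 2033).
The standard-time date in Ishir Sector, November 19, 2033, does not fall between 4 February and 17 October, so daylight saving is not in effect and Ishir Sector is at UTC−08:30.
05:45 UTC − 8h30m = 21:15 local (rolling into the previous day, 19 November 2033).

21:15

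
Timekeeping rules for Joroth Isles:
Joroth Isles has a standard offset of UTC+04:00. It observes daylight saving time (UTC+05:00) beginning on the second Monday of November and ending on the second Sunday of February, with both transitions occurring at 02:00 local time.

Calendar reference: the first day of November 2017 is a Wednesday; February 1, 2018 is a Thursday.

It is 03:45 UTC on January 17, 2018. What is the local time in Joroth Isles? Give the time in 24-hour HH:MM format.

08:45

1 November 2017 is a Wednesday, so the first Monday is November 6 and the second is November 13.
1 February 2018 is a Thursday, so the first Sunday is February 4 and the second is February 11.
At the standard offset (UTC+04:00), 03:45 UTC + 4h = 07:45 Joroth Isles standard time.
Daylight saving runs 13 November 2017 – 11 February 2018; the standard-time date in Joroth Isles, January 17, 2018, is inside that window, so Joroth Isles is at UTC+05:00.
03:45 UTC + 5h = 08:45 local.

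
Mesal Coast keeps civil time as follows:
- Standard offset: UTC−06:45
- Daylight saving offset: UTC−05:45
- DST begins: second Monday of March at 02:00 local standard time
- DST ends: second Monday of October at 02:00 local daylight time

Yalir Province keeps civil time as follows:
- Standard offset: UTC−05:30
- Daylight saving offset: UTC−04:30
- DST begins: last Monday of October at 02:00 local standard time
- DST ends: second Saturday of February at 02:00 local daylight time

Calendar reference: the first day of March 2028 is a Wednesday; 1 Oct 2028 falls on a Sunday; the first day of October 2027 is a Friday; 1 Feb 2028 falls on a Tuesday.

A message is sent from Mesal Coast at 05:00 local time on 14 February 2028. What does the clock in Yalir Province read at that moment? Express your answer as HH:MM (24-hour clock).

06:15

1 March 2028 is a Wednesday, so the first Monday is March 6 and the second is March 13.
1 October 2028 is a Sunday, so the first Monday is October 2 and the second is October 9.
Daylight saving runs 13 March – 9 October; 14 February 2028 is outside that window, so Mesal Coast is on standard time at UTC−06:45.
05:00 Mesal Coast + 6h45m = 11:45 UTC.
1 October 2027 is a Friday, so Mondays fall on 4, 11, 18, 25; the last is October 25.
1 February 2028 is a Tuesday, so the first Saturday is February 5 and the second is February 12.
At the standard offset (UTC−05:30), 11:45 UTC − 5h30m = 06:15 Yalir Province standard time.
The standard-time date in Yalir Province, 14 February 2028, does not fall between 25 October 2027 and 12 February 2028, so daylight saving is not in effect and Yalir Province is at UTC−05:30.
11:45 UTC − 5h30m = 06:15 Yalir Province.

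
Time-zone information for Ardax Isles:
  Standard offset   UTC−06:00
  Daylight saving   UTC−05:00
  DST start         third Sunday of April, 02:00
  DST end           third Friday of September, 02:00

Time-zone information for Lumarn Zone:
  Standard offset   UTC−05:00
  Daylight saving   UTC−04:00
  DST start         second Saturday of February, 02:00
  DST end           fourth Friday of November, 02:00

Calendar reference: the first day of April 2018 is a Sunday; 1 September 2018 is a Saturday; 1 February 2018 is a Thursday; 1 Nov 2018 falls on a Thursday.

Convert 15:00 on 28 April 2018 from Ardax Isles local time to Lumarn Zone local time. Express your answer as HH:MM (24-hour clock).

1 April 2018 is a Sunday, so the first Sunday is April 1 and the third is April 15.
1 September 2018 is a Saturday, so the first Friday is September 7 and the third is September 21.
Daylight saving runs 15 April – 21 September; 28 April 2018 is inside that window, so Ardax Isles is at UTC−05:00.
15:00 Ardax Isles + 5h = 20:00 UTC.
1 February 2018 is a Thursday, so the first Saturday is February 3 and the second is February 10.
1 November 2018 is a Thursday, so the first Friday is November 2 and the fourth is November 23.
At the standard offset (UTC−05:00), 20:00 UTC − 5h = 15:00 Lumarn Zone standard time.
The standard-time date in Lumarn Zone, 28 April 2018, falls between 10 February and 23 November, so daylight saving is in effect and Lumarn Zone is at UTC−04:00.
20:00 UTC − 4h = 16:00 Lumarn Zone.

16:00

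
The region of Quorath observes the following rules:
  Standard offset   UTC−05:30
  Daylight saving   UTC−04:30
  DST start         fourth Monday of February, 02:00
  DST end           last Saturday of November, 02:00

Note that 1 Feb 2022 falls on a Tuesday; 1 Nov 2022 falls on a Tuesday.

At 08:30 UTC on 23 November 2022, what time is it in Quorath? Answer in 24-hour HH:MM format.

1 February 2022 is a Tuesday, so the first Monday is February 7 and the fourth is February 28.
1 November 2022 is a Tuesday, so Saturdays fall on 5, 12, 19, 26; the last is November 26.
At the standard offset (UTC−05:30), 08:30 UTC − 5h30m = 03:00 Quorath standard time.
The standard-time date in Quorath, 23 November 2022, lies within the daylight-saving period (28 February – 26 November), so Quorath is on daylight time, UTC−04:30.
08:30 UTC − 4h30m = 04:00 local.

04:00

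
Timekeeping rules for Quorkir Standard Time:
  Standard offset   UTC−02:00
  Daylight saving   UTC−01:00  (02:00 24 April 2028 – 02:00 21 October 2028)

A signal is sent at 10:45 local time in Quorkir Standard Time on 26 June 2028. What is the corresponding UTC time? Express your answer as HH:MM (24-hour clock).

11:45

Daylight saving runs 24 April – 21 October; 26 June 2028 is inside that window, so Quorkir Standard Time is at UTC−01:00.
10:45 local + 1h = 11:45 UTC.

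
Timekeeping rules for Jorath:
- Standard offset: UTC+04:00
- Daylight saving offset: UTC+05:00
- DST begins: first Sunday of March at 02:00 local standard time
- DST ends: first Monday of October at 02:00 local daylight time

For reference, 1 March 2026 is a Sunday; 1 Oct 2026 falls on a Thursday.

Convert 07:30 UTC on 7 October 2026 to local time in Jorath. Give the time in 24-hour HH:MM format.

11:30

1 March 2026 is a Sunday, so the first Sunday is March 1.
1 October 2026 is a Thursday, so the first Monday is October 5.
At the standard offset (UTC+04:00), 07:30 UTC + 4h = 11:30 Jorath standard time.
The standard-time date in Jorath, 7 October 2026, does not fall between 1 March and 5 October, so daylight saving is not in effect and Jorath is at UTC+04:00.
07:30 UTC + 4h = 11:30 local.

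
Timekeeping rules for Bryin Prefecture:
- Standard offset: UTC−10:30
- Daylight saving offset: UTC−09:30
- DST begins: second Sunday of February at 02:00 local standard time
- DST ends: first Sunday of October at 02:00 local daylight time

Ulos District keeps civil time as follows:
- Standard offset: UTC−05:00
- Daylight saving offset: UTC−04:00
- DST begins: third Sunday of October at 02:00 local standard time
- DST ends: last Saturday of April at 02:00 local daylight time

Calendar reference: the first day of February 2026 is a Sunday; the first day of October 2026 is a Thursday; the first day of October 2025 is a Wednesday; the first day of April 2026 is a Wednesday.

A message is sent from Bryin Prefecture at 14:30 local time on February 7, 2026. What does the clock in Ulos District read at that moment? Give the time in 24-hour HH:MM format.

21:00

1 February 2026 is a Sunday, so the first Sunday is February 1 and the second is February 8.
1 October 2026 is a Thursday, so the first Sunday is October 4.
February 7, 2026 is outside the daylight-saving period (8 February – 4 October), so Bryin Prefecture is on standard time, UTC−10:30.
14:30 Bryin Prefecture + 10h30m = 01:00 UTC (rolling into the next day, 8 February 2026).
1 October 2025 is a Wednesday, so the first Sunday is October 5 and the third is October 19.
1 April 2026 is a Wednesday, so Saturdays fall on 4, 11, 18, 25; the last is April 25.
At the standard offset (UTC−05:00), 01:00 UTC − 5h = 20:00 Ulos District standard time (rolling into the previous day, 7 February 2026).
The standard-time date in Ulos District, February 7, 2026, lies within the daylight-saving period (19 October 2025 – 25 April 2026), so Ulos District is on daylight time, UTC−04:00.
01:00 UTC − 4h = 21:00 Ulos District (rolling into the previous day, 7 February 2026).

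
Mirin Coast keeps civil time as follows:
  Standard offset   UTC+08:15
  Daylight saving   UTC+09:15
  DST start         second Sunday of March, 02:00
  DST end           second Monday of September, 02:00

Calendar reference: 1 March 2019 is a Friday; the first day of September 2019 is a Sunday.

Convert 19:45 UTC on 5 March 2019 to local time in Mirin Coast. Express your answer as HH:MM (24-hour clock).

1 March 2019 is a Friday, so the first Sunday is March 3 and the second is March 10.
1 September 2019 is a Sunday, so the first Monday is September 2 and the second is September 9.
At the standard offset (UTC+08:15), 19:45 UTC + 8h15m = 04:00 Mirin Coast standard time (rolling into the next day, 6 March 2019).
The standard-time date in Mirin Coast, 6 March 2019, does not fall between 10 March and 9 September, so daylight saving is not in effect and Mirin Coast is at UTC+08:15.
19:45 UTC + 8h15m = 04:00 local (rolling into the next day, 6 March 2019).

04:00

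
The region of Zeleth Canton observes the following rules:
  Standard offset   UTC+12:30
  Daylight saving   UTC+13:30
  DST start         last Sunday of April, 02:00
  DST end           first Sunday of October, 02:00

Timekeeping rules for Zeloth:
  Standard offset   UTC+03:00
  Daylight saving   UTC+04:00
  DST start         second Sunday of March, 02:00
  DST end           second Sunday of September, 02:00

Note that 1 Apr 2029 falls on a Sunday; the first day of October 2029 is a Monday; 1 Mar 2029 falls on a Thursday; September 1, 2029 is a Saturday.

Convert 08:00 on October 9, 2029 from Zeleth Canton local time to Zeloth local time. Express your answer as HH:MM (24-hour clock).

22:30

1 April 2029 is a Sunday, so Sundays fall on 1, 8, 15, 22, 29; the last is April 29.
1 October 2029 is a Monday, so the first Sunday is October 7.
October 9, 2029 does not fall between 29 April and 7 October, so daylight saving is not in effect and Zeleth Canton is at UTC+12:30.
08:00 Zeleth Canton − 12h30m = 19:30 UTC (rolling into the previous day, 8 October 2029).
1 March 2029 is a Thursday, so the first Sunday is March 4 and the second is March 11.
1 September 2029 is a Saturday, so the first Sunday is September 2 and the second is September 9.
At the standard offset (UTC+03:00), 19:30 UTC + 3h = 22:30 Zeloth standard time.
The standard-time date in Zeloth, October 8, 2029, is outside the daylight-saving period (11 March – 9 September), so Zeloth is on standard time, UTC+03:00.
19:30 UTC + 3h = 22:30 Zeloth.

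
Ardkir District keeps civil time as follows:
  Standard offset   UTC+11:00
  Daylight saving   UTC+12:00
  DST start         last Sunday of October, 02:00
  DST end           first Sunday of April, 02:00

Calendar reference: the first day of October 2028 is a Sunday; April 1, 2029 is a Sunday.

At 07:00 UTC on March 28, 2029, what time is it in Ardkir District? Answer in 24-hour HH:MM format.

19:00

1 October 2028 is a Sunday, so Sundays fall on 1, 8, 15, 22, 29; the last is October 29.
1 April 2029 is a Sunday, so the first Sunday is April 1.
At the standard offset (UTC+11:00), 07:00 UTC + 11h = 18:00 Ardkir District standard time.
The standard-time date in Ardkir District, March 28, 2029, falls between 29 October 2028 and 1 April 2029, so daylight saving is in effect and Ardkir District is at UTC+12:00.
07:00 UTC + 12h = 19:00 local.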